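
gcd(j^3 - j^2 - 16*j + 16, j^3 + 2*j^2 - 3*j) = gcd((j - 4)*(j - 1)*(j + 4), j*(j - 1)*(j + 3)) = j - 1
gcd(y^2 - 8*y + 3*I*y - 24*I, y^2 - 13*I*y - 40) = 1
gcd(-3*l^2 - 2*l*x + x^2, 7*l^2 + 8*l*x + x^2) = l + x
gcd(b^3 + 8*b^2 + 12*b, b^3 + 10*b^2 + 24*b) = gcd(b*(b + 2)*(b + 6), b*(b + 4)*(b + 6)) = b^2 + 6*b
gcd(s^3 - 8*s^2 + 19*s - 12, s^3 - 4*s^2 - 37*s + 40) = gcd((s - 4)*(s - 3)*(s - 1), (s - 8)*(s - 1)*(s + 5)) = s - 1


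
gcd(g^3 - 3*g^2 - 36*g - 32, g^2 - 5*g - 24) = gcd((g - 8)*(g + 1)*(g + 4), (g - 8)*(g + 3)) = g - 8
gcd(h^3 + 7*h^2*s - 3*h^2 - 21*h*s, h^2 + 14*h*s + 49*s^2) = h + 7*s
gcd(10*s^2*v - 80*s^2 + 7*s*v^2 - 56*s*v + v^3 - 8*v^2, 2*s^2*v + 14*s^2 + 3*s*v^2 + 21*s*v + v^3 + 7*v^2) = 2*s + v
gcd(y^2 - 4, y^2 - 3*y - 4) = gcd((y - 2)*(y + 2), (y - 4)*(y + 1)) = 1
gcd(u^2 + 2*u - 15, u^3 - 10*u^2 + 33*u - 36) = u - 3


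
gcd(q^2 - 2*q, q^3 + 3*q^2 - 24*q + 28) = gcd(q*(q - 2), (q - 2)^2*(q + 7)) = q - 2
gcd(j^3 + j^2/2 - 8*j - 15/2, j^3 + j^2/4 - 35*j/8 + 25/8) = j + 5/2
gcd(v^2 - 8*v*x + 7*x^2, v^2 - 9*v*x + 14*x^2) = -v + 7*x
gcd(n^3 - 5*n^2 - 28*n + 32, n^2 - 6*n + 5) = n - 1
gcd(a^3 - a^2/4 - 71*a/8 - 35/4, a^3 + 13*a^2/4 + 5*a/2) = a^2 + 13*a/4 + 5/2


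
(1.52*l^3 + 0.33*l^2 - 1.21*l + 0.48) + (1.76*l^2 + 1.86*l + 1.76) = 1.52*l^3 + 2.09*l^2 + 0.65*l + 2.24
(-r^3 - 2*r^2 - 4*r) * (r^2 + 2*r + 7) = -r^5 - 4*r^4 - 15*r^3 - 22*r^2 - 28*r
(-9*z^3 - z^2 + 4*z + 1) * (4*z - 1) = -36*z^4 + 5*z^3 + 17*z^2 - 1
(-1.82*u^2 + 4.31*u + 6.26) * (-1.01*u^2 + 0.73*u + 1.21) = 1.8382*u^4 - 5.6817*u^3 - 5.3785*u^2 + 9.7849*u + 7.5746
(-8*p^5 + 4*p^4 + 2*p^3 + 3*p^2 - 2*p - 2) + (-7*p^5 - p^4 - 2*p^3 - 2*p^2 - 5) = -15*p^5 + 3*p^4 + p^2 - 2*p - 7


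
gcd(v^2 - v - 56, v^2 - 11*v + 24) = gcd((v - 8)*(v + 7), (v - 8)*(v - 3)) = v - 8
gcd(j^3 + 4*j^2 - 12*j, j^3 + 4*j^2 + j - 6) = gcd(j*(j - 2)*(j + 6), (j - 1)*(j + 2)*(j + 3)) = 1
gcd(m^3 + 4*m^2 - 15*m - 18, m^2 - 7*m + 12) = m - 3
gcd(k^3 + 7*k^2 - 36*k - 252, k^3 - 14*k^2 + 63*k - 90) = k - 6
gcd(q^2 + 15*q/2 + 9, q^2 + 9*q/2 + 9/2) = q + 3/2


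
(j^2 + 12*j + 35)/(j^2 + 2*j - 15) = (j + 7)/(j - 3)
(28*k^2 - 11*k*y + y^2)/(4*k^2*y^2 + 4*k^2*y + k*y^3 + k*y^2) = (28*k^2 - 11*k*y + y^2)/(k*y*(4*k*y + 4*k + y^2 + y))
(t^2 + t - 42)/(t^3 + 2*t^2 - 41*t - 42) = 1/(t + 1)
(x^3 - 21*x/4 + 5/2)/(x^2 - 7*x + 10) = (x^2 + 2*x - 5/4)/(x - 5)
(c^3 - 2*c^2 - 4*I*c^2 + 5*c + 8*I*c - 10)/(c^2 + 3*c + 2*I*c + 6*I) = (c^3 + c^2*(-2 - 4*I) + c*(5 + 8*I) - 10)/(c^2 + c*(3 + 2*I) + 6*I)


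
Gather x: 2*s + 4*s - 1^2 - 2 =6*s - 3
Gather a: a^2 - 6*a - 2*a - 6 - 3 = a^2 - 8*a - 9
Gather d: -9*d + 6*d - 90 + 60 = -3*d - 30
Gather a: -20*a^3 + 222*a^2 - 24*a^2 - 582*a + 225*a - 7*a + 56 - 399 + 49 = -20*a^3 + 198*a^2 - 364*a - 294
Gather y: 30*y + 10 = 30*y + 10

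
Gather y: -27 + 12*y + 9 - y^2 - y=-y^2 + 11*y - 18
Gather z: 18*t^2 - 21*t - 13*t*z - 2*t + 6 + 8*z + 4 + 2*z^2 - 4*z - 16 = 18*t^2 - 23*t + 2*z^2 + z*(4 - 13*t) - 6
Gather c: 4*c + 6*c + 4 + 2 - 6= 10*c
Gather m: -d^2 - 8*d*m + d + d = -d^2 - 8*d*m + 2*d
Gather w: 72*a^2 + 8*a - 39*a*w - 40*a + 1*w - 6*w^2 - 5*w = 72*a^2 - 32*a - 6*w^2 + w*(-39*a - 4)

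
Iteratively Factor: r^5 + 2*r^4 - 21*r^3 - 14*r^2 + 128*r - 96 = (r - 1)*(r^4 + 3*r^3 - 18*r^2 - 32*r + 96) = (r - 2)*(r - 1)*(r^3 + 5*r^2 - 8*r - 48) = (r - 3)*(r - 2)*(r - 1)*(r^2 + 8*r + 16) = (r - 3)*(r - 2)*(r - 1)*(r + 4)*(r + 4)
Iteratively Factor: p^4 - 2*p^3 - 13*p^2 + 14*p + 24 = (p - 2)*(p^3 - 13*p - 12) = (p - 2)*(p + 1)*(p^2 - p - 12) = (p - 4)*(p - 2)*(p + 1)*(p + 3)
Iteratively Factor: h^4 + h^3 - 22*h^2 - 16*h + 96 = (h - 4)*(h^3 + 5*h^2 - 2*h - 24) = (h - 4)*(h - 2)*(h^2 + 7*h + 12) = (h - 4)*(h - 2)*(h + 3)*(h + 4)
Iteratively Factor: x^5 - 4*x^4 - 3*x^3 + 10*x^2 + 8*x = (x - 4)*(x^4 - 3*x^2 - 2*x) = (x - 4)*(x + 1)*(x^3 - x^2 - 2*x) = x*(x - 4)*(x + 1)*(x^2 - x - 2) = x*(x - 4)*(x + 1)^2*(x - 2)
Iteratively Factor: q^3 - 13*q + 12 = (q - 1)*(q^2 + q - 12) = (q - 3)*(q - 1)*(q + 4)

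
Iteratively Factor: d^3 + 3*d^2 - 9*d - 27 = (d + 3)*(d^2 - 9) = (d - 3)*(d + 3)*(d + 3)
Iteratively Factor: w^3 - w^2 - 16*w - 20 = (w - 5)*(w^2 + 4*w + 4) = (w - 5)*(w + 2)*(w + 2)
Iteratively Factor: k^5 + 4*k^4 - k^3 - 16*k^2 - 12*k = (k + 1)*(k^4 + 3*k^3 - 4*k^2 - 12*k) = (k + 1)*(k + 2)*(k^3 + k^2 - 6*k) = k*(k + 1)*(k + 2)*(k^2 + k - 6) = k*(k - 2)*(k + 1)*(k + 2)*(k + 3)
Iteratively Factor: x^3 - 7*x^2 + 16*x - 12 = (x - 2)*(x^2 - 5*x + 6) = (x - 2)^2*(x - 3)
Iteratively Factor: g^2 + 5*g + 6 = (g + 3)*(g + 2)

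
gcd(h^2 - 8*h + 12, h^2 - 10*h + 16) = h - 2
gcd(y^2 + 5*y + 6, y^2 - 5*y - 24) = y + 3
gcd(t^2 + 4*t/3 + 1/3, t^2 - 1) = t + 1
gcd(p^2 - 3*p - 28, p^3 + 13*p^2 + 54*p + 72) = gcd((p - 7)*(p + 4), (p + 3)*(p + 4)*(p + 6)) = p + 4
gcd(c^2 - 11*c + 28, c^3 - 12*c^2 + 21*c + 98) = c - 7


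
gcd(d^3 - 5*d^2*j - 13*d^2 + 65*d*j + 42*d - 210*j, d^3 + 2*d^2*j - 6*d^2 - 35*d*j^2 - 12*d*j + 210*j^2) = d^2 - 5*d*j - 6*d + 30*j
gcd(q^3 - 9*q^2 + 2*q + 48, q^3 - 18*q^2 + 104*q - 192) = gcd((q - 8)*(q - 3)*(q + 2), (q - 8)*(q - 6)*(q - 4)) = q - 8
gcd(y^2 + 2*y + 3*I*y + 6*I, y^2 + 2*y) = y + 2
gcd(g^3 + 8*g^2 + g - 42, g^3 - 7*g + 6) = g^2 + g - 6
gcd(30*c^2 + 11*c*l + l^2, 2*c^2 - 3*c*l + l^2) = 1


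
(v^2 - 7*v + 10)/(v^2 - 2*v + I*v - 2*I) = (v - 5)/(v + I)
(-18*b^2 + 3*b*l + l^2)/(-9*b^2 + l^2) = (6*b + l)/(3*b + l)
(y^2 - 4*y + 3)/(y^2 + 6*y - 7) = (y - 3)/(y + 7)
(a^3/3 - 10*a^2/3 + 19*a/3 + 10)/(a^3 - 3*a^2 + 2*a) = (a^3 - 10*a^2 + 19*a + 30)/(3*a*(a^2 - 3*a + 2))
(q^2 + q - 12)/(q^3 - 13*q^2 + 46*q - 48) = (q + 4)/(q^2 - 10*q + 16)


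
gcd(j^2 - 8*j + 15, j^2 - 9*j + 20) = j - 5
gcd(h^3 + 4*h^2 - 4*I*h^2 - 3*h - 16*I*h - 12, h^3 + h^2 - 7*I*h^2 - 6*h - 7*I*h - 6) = h - I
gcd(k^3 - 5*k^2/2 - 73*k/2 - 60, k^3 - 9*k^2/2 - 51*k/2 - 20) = k^2 - 11*k/2 - 20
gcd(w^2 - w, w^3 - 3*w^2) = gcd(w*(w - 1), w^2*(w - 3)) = w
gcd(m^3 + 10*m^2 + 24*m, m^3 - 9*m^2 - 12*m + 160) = m + 4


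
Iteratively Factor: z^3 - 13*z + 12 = (z - 3)*(z^2 + 3*z - 4) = (z - 3)*(z + 4)*(z - 1)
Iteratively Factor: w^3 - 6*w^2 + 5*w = (w - 1)*(w^2 - 5*w) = w*(w - 1)*(w - 5)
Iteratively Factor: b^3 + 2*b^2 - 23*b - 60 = (b - 5)*(b^2 + 7*b + 12) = (b - 5)*(b + 3)*(b + 4)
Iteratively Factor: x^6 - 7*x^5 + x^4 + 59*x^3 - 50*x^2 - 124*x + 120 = (x - 2)*(x^5 - 5*x^4 - 9*x^3 + 41*x^2 + 32*x - 60) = (x - 2)*(x + 2)*(x^4 - 7*x^3 + 5*x^2 + 31*x - 30) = (x - 2)*(x + 2)^2*(x^3 - 9*x^2 + 23*x - 15) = (x - 2)*(x - 1)*(x + 2)^2*(x^2 - 8*x + 15) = (x - 5)*(x - 2)*(x - 1)*(x + 2)^2*(x - 3)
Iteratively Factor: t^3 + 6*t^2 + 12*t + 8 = (t + 2)*(t^2 + 4*t + 4) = (t + 2)^2*(t + 2)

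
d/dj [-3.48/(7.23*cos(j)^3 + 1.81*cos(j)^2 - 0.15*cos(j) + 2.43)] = (-75.4812*cos(j)^2 - 12.5976*cos(j) + 0.522)*sin(j)/(7.23*cos(j)^3 + 1.81*cos(j)^2 - 0.15*cos(j) + 2.43)^2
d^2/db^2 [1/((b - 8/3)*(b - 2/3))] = 486*(9*b^2 - 30*b + 28)/(729*b^6 - 7290*b^5 + 28188*b^4 - 52920*b^3 + 50112*b^2 - 23040*b + 4096)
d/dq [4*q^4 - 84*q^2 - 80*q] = 16*q^3 - 168*q - 80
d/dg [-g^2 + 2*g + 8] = 2 - 2*g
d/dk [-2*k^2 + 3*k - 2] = 3 - 4*k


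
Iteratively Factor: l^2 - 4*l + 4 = (l - 2)*(l - 2)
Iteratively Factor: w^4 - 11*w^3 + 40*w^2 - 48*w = (w - 4)*(w^3 - 7*w^2 + 12*w) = w*(w - 4)*(w^2 - 7*w + 12) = w*(w - 4)*(w - 3)*(w - 4)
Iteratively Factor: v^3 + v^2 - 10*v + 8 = (v - 1)*(v^2 + 2*v - 8) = (v - 2)*(v - 1)*(v + 4)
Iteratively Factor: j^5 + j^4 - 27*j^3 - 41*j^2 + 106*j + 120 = (j - 5)*(j^4 + 6*j^3 + 3*j^2 - 26*j - 24) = (j - 5)*(j + 1)*(j^3 + 5*j^2 - 2*j - 24) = (j - 5)*(j + 1)*(j + 3)*(j^2 + 2*j - 8) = (j - 5)*(j + 1)*(j + 3)*(j + 4)*(j - 2)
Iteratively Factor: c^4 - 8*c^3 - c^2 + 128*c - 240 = (c - 4)*(c^3 - 4*c^2 - 17*c + 60) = (c - 4)*(c + 4)*(c^2 - 8*c + 15) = (c - 5)*(c - 4)*(c + 4)*(c - 3)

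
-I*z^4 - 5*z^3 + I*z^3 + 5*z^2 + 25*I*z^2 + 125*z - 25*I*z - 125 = (z - 5)*(z + 5)*(z - 5*I)*(-I*z + I)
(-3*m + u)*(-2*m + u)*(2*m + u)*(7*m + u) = 84*m^4 - 16*m^3*u - 25*m^2*u^2 + 4*m*u^3 + u^4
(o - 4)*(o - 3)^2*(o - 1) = o^4 - 11*o^3 + 43*o^2 - 69*o + 36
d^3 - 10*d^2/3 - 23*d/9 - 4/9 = (d - 4)*(d + 1/3)^2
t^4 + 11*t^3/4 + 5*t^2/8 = t^2*(t + 1/4)*(t + 5/2)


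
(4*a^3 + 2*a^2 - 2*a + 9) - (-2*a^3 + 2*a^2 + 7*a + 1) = 6*a^3 - 9*a + 8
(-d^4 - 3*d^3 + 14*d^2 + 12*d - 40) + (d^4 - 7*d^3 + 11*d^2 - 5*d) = -10*d^3 + 25*d^2 + 7*d - 40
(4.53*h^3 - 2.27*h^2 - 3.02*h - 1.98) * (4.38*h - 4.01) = 19.8414*h^4 - 28.1079*h^3 - 4.1249*h^2 + 3.4378*h + 7.9398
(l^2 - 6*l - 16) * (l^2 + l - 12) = l^4 - 5*l^3 - 34*l^2 + 56*l + 192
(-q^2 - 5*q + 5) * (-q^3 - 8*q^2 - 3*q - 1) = q^5 + 13*q^4 + 38*q^3 - 24*q^2 - 10*q - 5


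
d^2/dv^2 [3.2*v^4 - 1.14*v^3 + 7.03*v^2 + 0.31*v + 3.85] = 38.4*v^2 - 6.84*v + 14.06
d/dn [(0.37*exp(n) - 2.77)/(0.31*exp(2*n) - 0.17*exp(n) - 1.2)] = (-0.1147*exp(2*n) + 1.7174*exp(n) - 0.9149)*exp(n)/(0.0961*exp(4*n) - 0.1054*exp(3*n) - 0.7151*exp(2*n) + 0.408*exp(n) + 1.44)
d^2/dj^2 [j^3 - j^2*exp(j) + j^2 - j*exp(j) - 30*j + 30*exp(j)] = -j^2*exp(j) - 5*j*exp(j) + 6*j + 26*exp(j) + 2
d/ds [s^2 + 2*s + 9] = 2*s + 2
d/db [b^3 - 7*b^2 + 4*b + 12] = 3*b^2 - 14*b + 4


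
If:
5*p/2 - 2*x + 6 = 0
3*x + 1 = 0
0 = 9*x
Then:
No Solution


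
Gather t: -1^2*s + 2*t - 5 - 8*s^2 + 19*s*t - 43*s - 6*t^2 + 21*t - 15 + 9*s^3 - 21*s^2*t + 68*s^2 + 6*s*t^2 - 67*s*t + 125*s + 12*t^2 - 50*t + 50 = 9*s^3 + 60*s^2 + 81*s + t^2*(6*s + 6) + t*(-21*s^2 - 48*s - 27) + 30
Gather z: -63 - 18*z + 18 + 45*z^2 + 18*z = 45*z^2 - 45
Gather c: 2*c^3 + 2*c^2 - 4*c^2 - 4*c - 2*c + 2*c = 2*c^3 - 2*c^2 - 4*c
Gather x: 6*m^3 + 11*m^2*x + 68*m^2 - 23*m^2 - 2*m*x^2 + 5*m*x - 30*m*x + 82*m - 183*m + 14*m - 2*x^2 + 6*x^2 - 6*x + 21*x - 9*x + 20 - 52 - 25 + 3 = 6*m^3 + 45*m^2 - 87*m + x^2*(4 - 2*m) + x*(11*m^2 - 25*m + 6) - 54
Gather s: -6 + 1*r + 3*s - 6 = r + 3*s - 12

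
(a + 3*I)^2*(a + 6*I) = a^3 + 12*I*a^2 - 45*a - 54*I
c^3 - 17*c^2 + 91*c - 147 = (c - 7)^2*(c - 3)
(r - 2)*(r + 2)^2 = r^3 + 2*r^2 - 4*r - 8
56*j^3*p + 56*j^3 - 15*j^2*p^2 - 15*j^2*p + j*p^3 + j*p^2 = (-8*j + p)*(-7*j + p)*(j*p + j)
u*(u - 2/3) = u^2 - 2*u/3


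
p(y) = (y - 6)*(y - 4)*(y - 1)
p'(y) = (y - 6)*(y - 4) + (y - 6)*(y - 1) + (y - 4)*(y - 1)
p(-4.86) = -563.85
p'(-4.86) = 211.78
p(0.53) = -8.92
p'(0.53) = 23.18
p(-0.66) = -51.52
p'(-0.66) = 49.83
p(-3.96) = -393.24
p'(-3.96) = 168.16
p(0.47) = -10.35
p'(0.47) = 24.32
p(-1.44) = -98.76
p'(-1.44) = 71.90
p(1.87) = 7.65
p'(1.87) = 3.35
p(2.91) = 6.43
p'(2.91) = -4.62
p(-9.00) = -1950.00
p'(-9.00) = 475.00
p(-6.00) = -840.00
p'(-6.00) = 274.00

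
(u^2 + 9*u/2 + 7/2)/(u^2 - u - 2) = (u + 7/2)/(u - 2)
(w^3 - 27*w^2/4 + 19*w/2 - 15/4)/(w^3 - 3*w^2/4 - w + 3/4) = (w - 5)/(w + 1)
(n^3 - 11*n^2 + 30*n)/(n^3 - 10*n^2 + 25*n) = (n - 6)/(n - 5)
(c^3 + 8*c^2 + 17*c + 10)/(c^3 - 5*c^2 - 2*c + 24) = (c^2 + 6*c + 5)/(c^2 - 7*c + 12)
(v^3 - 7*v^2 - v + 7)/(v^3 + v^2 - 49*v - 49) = (v - 1)/(v + 7)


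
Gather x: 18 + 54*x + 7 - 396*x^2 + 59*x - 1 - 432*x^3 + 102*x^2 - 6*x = -432*x^3 - 294*x^2 + 107*x + 24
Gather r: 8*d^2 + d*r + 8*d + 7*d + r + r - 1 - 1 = 8*d^2 + 15*d + r*(d + 2) - 2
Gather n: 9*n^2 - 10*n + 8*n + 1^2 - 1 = 9*n^2 - 2*n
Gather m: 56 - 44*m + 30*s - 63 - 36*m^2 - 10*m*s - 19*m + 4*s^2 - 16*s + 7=-36*m^2 + m*(-10*s - 63) + 4*s^2 + 14*s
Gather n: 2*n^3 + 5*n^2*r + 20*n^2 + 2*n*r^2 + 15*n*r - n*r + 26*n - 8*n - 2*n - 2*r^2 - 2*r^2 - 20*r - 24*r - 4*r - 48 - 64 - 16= 2*n^3 + n^2*(5*r + 20) + n*(2*r^2 + 14*r + 16) - 4*r^2 - 48*r - 128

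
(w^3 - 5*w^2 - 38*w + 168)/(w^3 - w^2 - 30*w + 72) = (w - 7)/(w - 3)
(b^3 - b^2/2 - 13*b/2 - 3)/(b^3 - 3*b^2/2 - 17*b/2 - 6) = (-2*b^3 + b^2 + 13*b + 6)/(-2*b^3 + 3*b^2 + 17*b + 12)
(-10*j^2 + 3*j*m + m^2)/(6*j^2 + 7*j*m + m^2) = (-10*j^2 + 3*j*m + m^2)/(6*j^2 + 7*j*m + m^2)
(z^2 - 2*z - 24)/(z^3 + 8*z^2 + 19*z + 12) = (z - 6)/(z^2 + 4*z + 3)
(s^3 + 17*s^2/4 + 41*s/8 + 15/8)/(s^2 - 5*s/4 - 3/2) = (2*s^2 + 7*s + 5)/(2*(s - 2))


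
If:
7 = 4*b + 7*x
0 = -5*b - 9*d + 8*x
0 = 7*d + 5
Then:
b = 101/67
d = -5/7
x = 65/469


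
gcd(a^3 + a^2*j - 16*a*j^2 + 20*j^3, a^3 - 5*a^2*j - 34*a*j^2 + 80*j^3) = a^2 + 3*a*j - 10*j^2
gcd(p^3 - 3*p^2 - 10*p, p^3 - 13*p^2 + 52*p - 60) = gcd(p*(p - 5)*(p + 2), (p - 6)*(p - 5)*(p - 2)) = p - 5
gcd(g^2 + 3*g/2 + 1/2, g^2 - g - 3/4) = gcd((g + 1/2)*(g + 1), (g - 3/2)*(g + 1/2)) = g + 1/2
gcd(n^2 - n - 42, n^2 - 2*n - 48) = n + 6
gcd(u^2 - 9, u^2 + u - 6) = u + 3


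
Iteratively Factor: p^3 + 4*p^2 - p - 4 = (p - 1)*(p^2 + 5*p + 4) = (p - 1)*(p + 1)*(p + 4)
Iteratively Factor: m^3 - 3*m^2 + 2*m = (m - 1)*(m^2 - 2*m) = (m - 2)*(m - 1)*(m)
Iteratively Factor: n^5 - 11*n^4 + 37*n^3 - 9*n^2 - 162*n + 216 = (n - 3)*(n^4 - 8*n^3 + 13*n^2 + 30*n - 72) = (n - 4)*(n - 3)*(n^3 - 4*n^2 - 3*n + 18) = (n - 4)*(n - 3)^2*(n^2 - n - 6) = (n - 4)*(n - 3)^3*(n + 2)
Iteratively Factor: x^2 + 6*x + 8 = (x + 4)*(x + 2)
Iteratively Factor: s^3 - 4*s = (s + 2)*(s^2 - 2*s) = (s - 2)*(s + 2)*(s)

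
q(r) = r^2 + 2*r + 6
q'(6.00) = 14.00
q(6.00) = 54.00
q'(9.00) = 20.00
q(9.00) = 105.00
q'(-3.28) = -4.56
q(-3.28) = 10.20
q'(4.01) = 10.02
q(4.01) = 30.10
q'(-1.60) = -1.20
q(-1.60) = 5.36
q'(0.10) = 2.20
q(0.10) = 6.21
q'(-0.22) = 1.56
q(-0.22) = 5.61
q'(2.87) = 7.74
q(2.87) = 19.98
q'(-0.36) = 1.28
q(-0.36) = 5.41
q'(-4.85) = -7.70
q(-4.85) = 19.82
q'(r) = 2*r + 2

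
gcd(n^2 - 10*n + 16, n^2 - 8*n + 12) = n - 2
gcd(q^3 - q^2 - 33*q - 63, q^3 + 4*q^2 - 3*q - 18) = q^2 + 6*q + 9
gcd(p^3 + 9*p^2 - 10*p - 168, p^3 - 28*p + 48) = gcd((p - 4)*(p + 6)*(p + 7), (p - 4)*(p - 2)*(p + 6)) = p^2 + 2*p - 24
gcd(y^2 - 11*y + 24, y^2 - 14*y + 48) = y - 8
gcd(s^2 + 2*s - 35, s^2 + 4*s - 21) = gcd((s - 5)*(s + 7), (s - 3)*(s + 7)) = s + 7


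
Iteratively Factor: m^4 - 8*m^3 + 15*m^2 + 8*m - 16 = (m - 4)*(m^3 - 4*m^2 - m + 4) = (m - 4)^2*(m^2 - 1) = (m - 4)^2*(m - 1)*(m + 1)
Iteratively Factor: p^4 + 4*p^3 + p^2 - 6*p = (p + 3)*(p^3 + p^2 - 2*p) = (p - 1)*(p + 3)*(p^2 + 2*p) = p*(p - 1)*(p + 3)*(p + 2)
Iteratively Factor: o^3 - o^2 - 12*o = (o)*(o^2 - o - 12) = o*(o + 3)*(o - 4)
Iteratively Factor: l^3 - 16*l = (l)*(l^2 - 16) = l*(l + 4)*(l - 4)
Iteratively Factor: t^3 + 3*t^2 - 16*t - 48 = (t + 4)*(t^2 - t - 12) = (t + 3)*(t + 4)*(t - 4)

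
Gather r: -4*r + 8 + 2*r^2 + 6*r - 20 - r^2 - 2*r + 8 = r^2 - 4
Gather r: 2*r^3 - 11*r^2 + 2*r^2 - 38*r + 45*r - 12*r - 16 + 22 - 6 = 2*r^3 - 9*r^2 - 5*r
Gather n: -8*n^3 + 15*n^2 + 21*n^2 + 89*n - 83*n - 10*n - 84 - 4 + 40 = -8*n^3 + 36*n^2 - 4*n - 48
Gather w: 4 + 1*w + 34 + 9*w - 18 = 10*w + 20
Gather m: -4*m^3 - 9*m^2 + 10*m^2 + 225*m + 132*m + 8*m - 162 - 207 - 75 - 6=-4*m^3 + m^2 + 365*m - 450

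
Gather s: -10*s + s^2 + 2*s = s^2 - 8*s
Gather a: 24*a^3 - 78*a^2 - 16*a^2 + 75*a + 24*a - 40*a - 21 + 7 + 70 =24*a^3 - 94*a^2 + 59*a + 56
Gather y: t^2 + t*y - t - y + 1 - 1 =t^2 - t + y*(t - 1)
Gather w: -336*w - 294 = -336*w - 294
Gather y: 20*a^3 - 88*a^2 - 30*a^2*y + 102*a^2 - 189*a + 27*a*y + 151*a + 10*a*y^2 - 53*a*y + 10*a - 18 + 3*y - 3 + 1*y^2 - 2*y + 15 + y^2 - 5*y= 20*a^3 + 14*a^2 - 28*a + y^2*(10*a + 2) + y*(-30*a^2 - 26*a - 4) - 6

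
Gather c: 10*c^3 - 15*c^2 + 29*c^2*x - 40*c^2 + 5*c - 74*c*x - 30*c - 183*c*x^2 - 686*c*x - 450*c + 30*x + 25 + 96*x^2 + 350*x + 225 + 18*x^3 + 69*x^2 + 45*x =10*c^3 + c^2*(29*x - 55) + c*(-183*x^2 - 760*x - 475) + 18*x^3 + 165*x^2 + 425*x + 250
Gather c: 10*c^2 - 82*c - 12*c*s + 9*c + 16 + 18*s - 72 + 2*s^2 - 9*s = 10*c^2 + c*(-12*s - 73) + 2*s^2 + 9*s - 56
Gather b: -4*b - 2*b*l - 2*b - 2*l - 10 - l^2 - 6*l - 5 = b*(-2*l - 6) - l^2 - 8*l - 15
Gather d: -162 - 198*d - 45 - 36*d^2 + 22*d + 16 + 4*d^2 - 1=-32*d^2 - 176*d - 192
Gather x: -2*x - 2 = -2*x - 2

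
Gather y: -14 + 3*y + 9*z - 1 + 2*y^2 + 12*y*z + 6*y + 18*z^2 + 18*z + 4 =2*y^2 + y*(12*z + 9) + 18*z^2 + 27*z - 11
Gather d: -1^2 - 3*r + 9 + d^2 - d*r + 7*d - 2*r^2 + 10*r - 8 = d^2 + d*(7 - r) - 2*r^2 + 7*r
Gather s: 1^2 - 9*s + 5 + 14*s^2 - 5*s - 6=14*s^2 - 14*s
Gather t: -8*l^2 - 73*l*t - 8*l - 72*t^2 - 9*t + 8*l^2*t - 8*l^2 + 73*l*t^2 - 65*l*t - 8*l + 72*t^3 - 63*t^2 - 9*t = -16*l^2 - 16*l + 72*t^3 + t^2*(73*l - 135) + t*(8*l^2 - 138*l - 18)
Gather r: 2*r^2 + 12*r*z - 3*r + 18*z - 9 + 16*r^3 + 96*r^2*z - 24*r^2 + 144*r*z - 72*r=16*r^3 + r^2*(96*z - 22) + r*(156*z - 75) + 18*z - 9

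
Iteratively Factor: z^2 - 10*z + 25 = (z - 5)*(z - 5)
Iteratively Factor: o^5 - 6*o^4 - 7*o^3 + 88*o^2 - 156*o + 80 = (o - 5)*(o^4 - o^3 - 12*o^2 + 28*o - 16) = (o - 5)*(o - 2)*(o^3 + o^2 - 10*o + 8) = (o - 5)*(o - 2)*(o + 4)*(o^2 - 3*o + 2) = (o - 5)*(o - 2)^2*(o + 4)*(o - 1)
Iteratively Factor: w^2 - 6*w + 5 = (w - 5)*(w - 1)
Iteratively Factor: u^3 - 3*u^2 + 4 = (u - 2)*(u^2 - u - 2) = (u - 2)^2*(u + 1)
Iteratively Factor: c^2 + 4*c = (c)*(c + 4)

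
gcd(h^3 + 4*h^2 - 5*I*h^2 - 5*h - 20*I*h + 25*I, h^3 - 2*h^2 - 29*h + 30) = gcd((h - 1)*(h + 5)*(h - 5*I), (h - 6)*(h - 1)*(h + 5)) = h^2 + 4*h - 5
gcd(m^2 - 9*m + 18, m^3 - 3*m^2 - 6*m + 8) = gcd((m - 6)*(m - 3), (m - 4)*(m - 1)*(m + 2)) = 1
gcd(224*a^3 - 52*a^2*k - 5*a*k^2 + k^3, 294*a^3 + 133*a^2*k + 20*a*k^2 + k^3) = 7*a + k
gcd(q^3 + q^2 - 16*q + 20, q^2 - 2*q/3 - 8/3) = q - 2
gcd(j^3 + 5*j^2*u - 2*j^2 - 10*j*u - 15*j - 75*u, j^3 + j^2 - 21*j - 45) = j^2 - 2*j - 15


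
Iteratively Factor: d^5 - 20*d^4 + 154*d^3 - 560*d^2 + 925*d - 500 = (d - 1)*(d^4 - 19*d^3 + 135*d^2 - 425*d + 500) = (d - 5)*(d - 1)*(d^3 - 14*d^2 + 65*d - 100) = (d - 5)*(d - 4)*(d - 1)*(d^2 - 10*d + 25) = (d - 5)^2*(d - 4)*(d - 1)*(d - 5)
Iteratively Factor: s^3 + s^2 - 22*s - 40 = (s + 4)*(s^2 - 3*s - 10) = (s - 5)*(s + 4)*(s + 2)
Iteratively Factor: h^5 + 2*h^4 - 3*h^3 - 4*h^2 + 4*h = (h)*(h^4 + 2*h^3 - 3*h^2 - 4*h + 4) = h*(h + 2)*(h^3 - 3*h + 2) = h*(h + 2)^2*(h^2 - 2*h + 1) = h*(h - 1)*(h + 2)^2*(h - 1)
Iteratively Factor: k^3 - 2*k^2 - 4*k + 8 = (k + 2)*(k^2 - 4*k + 4) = (k - 2)*(k + 2)*(k - 2)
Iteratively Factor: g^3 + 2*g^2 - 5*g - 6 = (g + 3)*(g^2 - g - 2) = (g + 1)*(g + 3)*(g - 2)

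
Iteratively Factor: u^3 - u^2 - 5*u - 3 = (u + 1)*(u^2 - 2*u - 3) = (u - 3)*(u + 1)*(u + 1)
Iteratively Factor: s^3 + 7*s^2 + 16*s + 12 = (s + 2)*(s^2 + 5*s + 6) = (s + 2)*(s + 3)*(s + 2)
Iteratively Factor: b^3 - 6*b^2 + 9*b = (b)*(b^2 - 6*b + 9) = b*(b - 3)*(b - 3)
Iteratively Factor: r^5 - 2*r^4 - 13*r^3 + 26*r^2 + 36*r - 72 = (r + 2)*(r^4 - 4*r^3 - 5*r^2 + 36*r - 36) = (r - 2)*(r + 2)*(r^3 - 2*r^2 - 9*r + 18) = (r - 3)*(r - 2)*(r + 2)*(r^2 + r - 6) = (r - 3)*(r - 2)^2*(r + 2)*(r + 3)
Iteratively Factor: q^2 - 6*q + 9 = (q - 3)*(q - 3)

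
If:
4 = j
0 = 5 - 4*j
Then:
No Solution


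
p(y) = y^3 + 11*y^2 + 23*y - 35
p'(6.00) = 263.00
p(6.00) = 715.00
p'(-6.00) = -1.00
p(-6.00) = 7.00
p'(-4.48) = -15.35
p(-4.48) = -7.18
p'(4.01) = 159.46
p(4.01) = 298.59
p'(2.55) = 98.61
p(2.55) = 111.76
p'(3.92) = 155.34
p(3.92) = 284.43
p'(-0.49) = 12.94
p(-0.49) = -43.75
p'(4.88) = 201.80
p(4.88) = 455.41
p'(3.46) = 135.03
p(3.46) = 217.69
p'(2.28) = 88.76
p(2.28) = 86.47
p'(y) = 3*y^2 + 22*y + 23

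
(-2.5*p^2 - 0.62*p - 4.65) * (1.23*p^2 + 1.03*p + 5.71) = -3.075*p^4 - 3.3376*p^3 - 20.6331*p^2 - 8.3297*p - 26.5515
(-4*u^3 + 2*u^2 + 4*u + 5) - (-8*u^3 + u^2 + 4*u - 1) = 4*u^3 + u^2 + 6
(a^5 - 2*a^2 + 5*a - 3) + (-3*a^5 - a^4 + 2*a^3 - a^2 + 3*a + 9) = -2*a^5 - a^4 + 2*a^3 - 3*a^2 + 8*a + 6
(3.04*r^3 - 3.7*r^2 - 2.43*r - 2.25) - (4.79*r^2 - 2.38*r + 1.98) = 3.04*r^3 - 8.49*r^2 - 0.0500000000000003*r - 4.23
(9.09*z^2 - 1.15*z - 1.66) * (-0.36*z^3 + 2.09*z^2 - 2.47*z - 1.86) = -3.2724*z^5 + 19.4121*z^4 - 24.2582*z^3 - 17.5363*z^2 + 6.2392*z + 3.0876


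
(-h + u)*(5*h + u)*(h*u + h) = -5*h^3*u - 5*h^3 + 4*h^2*u^2 + 4*h^2*u + h*u^3 + h*u^2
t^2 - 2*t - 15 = (t - 5)*(t + 3)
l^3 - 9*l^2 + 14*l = l*(l - 7)*(l - 2)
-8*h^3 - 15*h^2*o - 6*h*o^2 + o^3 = (-8*h + o)*(h + o)^2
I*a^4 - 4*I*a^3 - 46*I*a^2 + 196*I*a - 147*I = (a - 7)*(a - 3)*(a + 7)*(I*a - I)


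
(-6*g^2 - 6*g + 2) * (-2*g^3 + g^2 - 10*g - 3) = 12*g^5 + 6*g^4 + 50*g^3 + 80*g^2 - 2*g - 6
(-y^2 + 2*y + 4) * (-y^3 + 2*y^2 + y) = y^5 - 4*y^4 - y^3 + 10*y^2 + 4*y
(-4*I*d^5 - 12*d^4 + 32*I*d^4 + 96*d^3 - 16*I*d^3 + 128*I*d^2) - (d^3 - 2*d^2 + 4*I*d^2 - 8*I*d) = -4*I*d^5 - 12*d^4 + 32*I*d^4 + 95*d^3 - 16*I*d^3 + 2*d^2 + 124*I*d^2 + 8*I*d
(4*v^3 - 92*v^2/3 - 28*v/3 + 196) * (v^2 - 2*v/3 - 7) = 4*v^5 - 100*v^4/3 - 152*v^3/9 + 3752*v^2/9 - 196*v/3 - 1372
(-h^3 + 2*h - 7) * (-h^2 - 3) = h^5 + h^3 + 7*h^2 - 6*h + 21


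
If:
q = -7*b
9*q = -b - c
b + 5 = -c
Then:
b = -5/63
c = -310/63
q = 5/9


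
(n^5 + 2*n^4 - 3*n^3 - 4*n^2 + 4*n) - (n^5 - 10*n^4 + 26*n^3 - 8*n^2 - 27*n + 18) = 12*n^4 - 29*n^3 + 4*n^2 + 31*n - 18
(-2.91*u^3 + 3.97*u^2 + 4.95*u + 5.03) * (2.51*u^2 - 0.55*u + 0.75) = -7.3041*u^5 + 11.5652*u^4 + 8.0585*u^3 + 12.8803*u^2 + 0.946*u + 3.7725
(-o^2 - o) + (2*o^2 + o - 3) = o^2 - 3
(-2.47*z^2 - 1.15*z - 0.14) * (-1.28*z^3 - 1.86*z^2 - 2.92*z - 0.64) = 3.1616*z^5 + 6.0662*z^4 + 9.5306*z^3 + 5.1992*z^2 + 1.1448*z + 0.0896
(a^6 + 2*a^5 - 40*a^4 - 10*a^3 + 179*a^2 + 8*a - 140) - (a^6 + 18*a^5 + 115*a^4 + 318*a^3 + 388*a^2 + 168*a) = -16*a^5 - 155*a^4 - 328*a^3 - 209*a^2 - 160*a - 140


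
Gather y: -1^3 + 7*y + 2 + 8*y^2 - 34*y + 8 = 8*y^2 - 27*y + 9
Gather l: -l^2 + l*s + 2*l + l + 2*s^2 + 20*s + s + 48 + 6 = -l^2 + l*(s + 3) + 2*s^2 + 21*s + 54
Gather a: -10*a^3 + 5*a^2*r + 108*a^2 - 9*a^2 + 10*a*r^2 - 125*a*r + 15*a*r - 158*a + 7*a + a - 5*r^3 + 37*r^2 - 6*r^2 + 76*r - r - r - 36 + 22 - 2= -10*a^3 + a^2*(5*r + 99) + a*(10*r^2 - 110*r - 150) - 5*r^3 + 31*r^2 + 74*r - 16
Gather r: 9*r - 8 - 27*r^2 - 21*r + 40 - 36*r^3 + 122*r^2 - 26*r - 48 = -36*r^3 + 95*r^2 - 38*r - 16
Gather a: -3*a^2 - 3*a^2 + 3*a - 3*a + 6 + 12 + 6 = 24 - 6*a^2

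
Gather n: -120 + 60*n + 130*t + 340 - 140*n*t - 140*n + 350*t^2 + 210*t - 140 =n*(-140*t - 80) + 350*t^2 + 340*t + 80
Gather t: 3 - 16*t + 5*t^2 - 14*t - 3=5*t^2 - 30*t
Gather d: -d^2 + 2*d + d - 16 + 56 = -d^2 + 3*d + 40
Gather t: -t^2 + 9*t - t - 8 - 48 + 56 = -t^2 + 8*t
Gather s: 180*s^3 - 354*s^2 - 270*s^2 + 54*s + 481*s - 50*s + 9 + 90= 180*s^3 - 624*s^2 + 485*s + 99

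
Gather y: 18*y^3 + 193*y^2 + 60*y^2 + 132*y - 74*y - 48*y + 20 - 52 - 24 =18*y^3 + 253*y^2 + 10*y - 56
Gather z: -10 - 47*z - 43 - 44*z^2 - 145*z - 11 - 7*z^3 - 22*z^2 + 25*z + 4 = -7*z^3 - 66*z^2 - 167*z - 60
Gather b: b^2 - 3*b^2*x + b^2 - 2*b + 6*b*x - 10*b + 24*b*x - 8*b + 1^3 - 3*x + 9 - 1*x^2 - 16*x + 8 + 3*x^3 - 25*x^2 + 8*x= b^2*(2 - 3*x) + b*(30*x - 20) + 3*x^3 - 26*x^2 - 11*x + 18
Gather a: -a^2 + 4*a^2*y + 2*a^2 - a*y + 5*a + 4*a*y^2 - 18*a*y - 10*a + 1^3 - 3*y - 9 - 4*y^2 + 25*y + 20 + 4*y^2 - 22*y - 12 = a^2*(4*y + 1) + a*(4*y^2 - 19*y - 5)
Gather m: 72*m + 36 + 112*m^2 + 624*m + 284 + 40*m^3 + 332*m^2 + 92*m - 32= 40*m^3 + 444*m^2 + 788*m + 288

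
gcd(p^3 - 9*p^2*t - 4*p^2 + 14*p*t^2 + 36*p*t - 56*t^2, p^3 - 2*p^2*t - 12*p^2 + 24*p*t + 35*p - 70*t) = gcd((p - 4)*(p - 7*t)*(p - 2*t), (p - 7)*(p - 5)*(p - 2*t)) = p - 2*t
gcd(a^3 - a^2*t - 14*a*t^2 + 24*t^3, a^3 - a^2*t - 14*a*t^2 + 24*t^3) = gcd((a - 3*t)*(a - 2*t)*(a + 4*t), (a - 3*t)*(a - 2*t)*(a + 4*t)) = a^3 - a^2*t - 14*a*t^2 + 24*t^3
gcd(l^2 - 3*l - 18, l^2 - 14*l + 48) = l - 6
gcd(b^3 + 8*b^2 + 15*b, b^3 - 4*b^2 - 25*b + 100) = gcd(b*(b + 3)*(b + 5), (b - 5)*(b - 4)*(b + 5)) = b + 5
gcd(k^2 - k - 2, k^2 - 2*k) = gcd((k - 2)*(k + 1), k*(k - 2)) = k - 2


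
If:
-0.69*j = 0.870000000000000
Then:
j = -1.26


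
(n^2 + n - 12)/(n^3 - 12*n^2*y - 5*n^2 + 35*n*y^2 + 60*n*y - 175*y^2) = (n^2 + n - 12)/(n^3 - 12*n^2*y - 5*n^2 + 35*n*y^2 + 60*n*y - 175*y^2)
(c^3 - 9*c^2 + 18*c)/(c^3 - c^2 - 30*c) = (c - 3)/(c + 5)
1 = 1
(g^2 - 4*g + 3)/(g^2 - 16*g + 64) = (g^2 - 4*g + 3)/(g^2 - 16*g + 64)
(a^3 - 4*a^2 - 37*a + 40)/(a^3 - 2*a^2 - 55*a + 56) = (a + 5)/(a + 7)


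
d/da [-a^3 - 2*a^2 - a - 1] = -3*a^2 - 4*a - 1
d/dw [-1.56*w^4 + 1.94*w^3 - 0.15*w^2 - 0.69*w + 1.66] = -6.24*w^3 + 5.82*w^2 - 0.3*w - 0.69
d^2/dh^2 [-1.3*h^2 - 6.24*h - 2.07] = -2.60000000000000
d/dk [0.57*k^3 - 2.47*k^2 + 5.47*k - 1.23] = 1.71*k^2 - 4.94*k + 5.47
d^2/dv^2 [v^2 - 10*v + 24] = 2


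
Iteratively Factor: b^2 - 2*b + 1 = (b - 1)*(b - 1)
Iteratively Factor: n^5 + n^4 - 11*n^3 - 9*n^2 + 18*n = (n - 1)*(n^4 + 2*n^3 - 9*n^2 - 18*n) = (n - 1)*(n + 3)*(n^3 - n^2 - 6*n) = (n - 3)*(n - 1)*(n + 3)*(n^2 + 2*n) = n*(n - 3)*(n - 1)*(n + 3)*(n + 2)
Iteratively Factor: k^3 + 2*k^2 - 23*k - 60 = (k + 3)*(k^2 - k - 20) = (k - 5)*(k + 3)*(k + 4)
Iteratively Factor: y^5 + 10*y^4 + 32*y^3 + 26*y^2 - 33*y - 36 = (y + 1)*(y^4 + 9*y^3 + 23*y^2 + 3*y - 36) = (y + 1)*(y + 4)*(y^3 + 5*y^2 + 3*y - 9) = (y + 1)*(y + 3)*(y + 4)*(y^2 + 2*y - 3) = (y - 1)*(y + 1)*(y + 3)*(y + 4)*(y + 3)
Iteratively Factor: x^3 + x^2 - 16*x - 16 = (x + 4)*(x^2 - 3*x - 4) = (x - 4)*(x + 4)*(x + 1)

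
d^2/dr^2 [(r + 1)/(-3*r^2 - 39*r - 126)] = 2*(-(r + 1)*(2*r + 13)^2 + (3*r + 14)*(r^2 + 13*r + 42))/(3*(r^2 + 13*r + 42)^3)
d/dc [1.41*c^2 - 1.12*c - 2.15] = 2.82*c - 1.12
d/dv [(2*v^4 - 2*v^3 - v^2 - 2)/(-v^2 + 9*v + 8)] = (-4*v^5 + 56*v^4 + 28*v^3 - 57*v^2 - 20*v + 18)/(v^4 - 18*v^3 + 65*v^2 + 144*v + 64)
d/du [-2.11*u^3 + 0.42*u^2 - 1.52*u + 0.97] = -6.33*u^2 + 0.84*u - 1.52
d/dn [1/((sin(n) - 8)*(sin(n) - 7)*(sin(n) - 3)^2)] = (-4*sin(n)^2 + 51*sin(n) - 157)*cos(n)/((sin(n) - 8)^2*(sin(n) - 7)^2*(sin(n) - 3)^3)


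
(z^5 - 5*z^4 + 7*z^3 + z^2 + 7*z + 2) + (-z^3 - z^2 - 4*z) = z^5 - 5*z^4 + 6*z^3 + 3*z + 2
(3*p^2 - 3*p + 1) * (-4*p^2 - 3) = -12*p^4 + 12*p^3 - 13*p^2 + 9*p - 3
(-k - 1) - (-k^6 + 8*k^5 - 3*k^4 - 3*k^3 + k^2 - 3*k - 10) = k^6 - 8*k^5 + 3*k^4 + 3*k^3 - k^2 + 2*k + 9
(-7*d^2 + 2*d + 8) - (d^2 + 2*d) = 8 - 8*d^2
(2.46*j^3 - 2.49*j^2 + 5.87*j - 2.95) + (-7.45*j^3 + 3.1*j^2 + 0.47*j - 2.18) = -4.99*j^3 + 0.61*j^2 + 6.34*j - 5.13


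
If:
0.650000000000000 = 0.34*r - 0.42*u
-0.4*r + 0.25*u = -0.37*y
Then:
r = 1.87228915662651*y - 1.9578313253012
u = 1.51566265060241*y - 3.13253012048193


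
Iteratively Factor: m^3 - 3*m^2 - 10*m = (m - 5)*(m^2 + 2*m) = m*(m - 5)*(m + 2)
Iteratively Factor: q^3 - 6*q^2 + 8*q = (q - 4)*(q^2 - 2*q) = (q - 4)*(q - 2)*(q)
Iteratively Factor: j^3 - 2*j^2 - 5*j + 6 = (j - 1)*(j^2 - j - 6) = (j - 1)*(j + 2)*(j - 3)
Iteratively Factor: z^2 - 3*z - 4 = (z - 4)*(z + 1)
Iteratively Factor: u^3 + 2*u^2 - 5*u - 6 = (u + 1)*(u^2 + u - 6) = (u - 2)*(u + 1)*(u + 3)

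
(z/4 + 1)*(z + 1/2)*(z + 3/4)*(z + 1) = z^4/4 + 25*z^3/16 + 85*z^2/32 + 55*z/32 + 3/8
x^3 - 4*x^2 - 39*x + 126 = (x - 7)*(x - 3)*(x + 6)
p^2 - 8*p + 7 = (p - 7)*(p - 1)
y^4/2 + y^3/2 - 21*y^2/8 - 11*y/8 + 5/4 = (y/2 + 1/2)*(y - 2)*(y - 1/2)*(y + 5/2)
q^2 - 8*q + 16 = (q - 4)^2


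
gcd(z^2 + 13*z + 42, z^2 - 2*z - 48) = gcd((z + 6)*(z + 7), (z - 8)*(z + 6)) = z + 6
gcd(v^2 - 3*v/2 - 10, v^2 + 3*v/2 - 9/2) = 1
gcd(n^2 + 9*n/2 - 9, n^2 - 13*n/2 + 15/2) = n - 3/2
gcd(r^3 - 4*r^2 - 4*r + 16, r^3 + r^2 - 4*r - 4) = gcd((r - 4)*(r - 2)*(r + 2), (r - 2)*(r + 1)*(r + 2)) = r^2 - 4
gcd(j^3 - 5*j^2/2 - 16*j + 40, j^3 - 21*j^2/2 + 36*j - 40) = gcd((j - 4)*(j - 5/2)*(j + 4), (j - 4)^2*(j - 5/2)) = j^2 - 13*j/2 + 10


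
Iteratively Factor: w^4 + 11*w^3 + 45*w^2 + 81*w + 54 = (w + 2)*(w^3 + 9*w^2 + 27*w + 27) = (w + 2)*(w + 3)*(w^2 + 6*w + 9) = (w + 2)*(w + 3)^2*(w + 3)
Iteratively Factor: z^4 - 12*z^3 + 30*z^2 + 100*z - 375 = (z - 5)*(z^3 - 7*z^2 - 5*z + 75) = (z - 5)^2*(z^2 - 2*z - 15) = (z - 5)^2*(z + 3)*(z - 5)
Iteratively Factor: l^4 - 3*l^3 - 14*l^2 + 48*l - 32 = (l - 4)*(l^3 + l^2 - 10*l + 8) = (l - 4)*(l - 2)*(l^2 + 3*l - 4) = (l - 4)*(l - 2)*(l - 1)*(l + 4)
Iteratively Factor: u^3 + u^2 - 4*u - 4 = (u + 2)*(u^2 - u - 2) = (u - 2)*(u + 2)*(u + 1)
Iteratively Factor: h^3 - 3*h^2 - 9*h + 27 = (h - 3)*(h^2 - 9) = (h - 3)*(h + 3)*(h - 3)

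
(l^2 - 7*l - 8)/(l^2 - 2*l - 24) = (-l^2 + 7*l + 8)/(-l^2 + 2*l + 24)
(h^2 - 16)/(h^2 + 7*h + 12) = (h - 4)/(h + 3)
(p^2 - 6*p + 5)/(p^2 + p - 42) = (p^2 - 6*p + 5)/(p^2 + p - 42)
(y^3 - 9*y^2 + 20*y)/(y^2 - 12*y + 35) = y*(y - 4)/(y - 7)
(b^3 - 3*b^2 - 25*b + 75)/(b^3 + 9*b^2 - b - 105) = (b - 5)/(b + 7)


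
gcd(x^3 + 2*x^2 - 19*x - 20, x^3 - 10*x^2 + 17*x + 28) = x^2 - 3*x - 4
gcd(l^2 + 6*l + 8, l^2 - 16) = l + 4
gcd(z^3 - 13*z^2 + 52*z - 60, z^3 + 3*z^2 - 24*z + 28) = z - 2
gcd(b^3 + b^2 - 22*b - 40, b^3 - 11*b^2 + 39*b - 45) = b - 5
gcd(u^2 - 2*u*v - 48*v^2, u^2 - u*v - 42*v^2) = u + 6*v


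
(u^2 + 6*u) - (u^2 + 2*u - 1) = 4*u + 1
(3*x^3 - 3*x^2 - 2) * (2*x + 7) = 6*x^4 + 15*x^3 - 21*x^2 - 4*x - 14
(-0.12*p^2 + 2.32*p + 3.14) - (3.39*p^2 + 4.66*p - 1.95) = -3.51*p^2 - 2.34*p + 5.09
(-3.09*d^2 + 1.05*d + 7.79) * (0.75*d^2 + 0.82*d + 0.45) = -2.3175*d^4 - 1.7463*d^3 + 5.313*d^2 + 6.8603*d + 3.5055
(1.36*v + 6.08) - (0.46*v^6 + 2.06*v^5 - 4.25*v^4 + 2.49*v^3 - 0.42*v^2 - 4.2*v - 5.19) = -0.46*v^6 - 2.06*v^5 + 4.25*v^4 - 2.49*v^3 + 0.42*v^2 + 5.56*v + 11.27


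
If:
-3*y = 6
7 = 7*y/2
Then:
No Solution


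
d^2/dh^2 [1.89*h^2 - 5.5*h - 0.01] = 3.78000000000000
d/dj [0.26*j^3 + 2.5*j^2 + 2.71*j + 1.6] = 0.78*j^2 + 5.0*j + 2.71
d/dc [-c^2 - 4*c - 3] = -2*c - 4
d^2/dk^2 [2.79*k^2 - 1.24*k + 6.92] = 5.58000000000000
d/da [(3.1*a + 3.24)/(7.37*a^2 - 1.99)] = (22.847*a^2 - 14.74*a*(3.1*a + 3.24) - 6.169)/(7.37*a^2 - 1.99)^2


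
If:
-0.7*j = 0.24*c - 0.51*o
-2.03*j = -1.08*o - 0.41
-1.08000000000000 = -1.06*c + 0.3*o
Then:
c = 2.59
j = 3.15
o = 5.54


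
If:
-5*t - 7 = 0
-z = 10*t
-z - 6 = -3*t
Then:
No Solution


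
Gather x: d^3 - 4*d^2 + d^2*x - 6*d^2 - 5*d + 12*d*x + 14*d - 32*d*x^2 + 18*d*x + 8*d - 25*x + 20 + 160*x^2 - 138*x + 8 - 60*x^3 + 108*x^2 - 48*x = d^3 - 10*d^2 + 17*d - 60*x^3 + x^2*(268 - 32*d) + x*(d^2 + 30*d - 211) + 28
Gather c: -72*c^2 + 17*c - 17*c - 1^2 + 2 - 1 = -72*c^2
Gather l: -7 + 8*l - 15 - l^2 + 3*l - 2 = -l^2 + 11*l - 24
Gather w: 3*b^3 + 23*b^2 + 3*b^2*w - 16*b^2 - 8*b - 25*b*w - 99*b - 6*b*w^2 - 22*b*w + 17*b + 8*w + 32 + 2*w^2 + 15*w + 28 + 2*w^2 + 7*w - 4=3*b^3 + 7*b^2 - 90*b + w^2*(4 - 6*b) + w*(3*b^2 - 47*b + 30) + 56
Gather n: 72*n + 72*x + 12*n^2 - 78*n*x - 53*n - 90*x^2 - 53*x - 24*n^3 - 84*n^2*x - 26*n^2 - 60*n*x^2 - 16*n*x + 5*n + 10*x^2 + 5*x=-24*n^3 + n^2*(-84*x - 14) + n*(-60*x^2 - 94*x + 24) - 80*x^2 + 24*x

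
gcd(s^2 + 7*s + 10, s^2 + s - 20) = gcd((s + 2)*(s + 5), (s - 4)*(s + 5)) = s + 5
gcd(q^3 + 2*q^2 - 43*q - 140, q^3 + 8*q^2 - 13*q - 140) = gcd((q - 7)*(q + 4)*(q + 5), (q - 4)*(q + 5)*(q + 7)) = q + 5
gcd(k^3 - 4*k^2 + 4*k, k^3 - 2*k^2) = k^2 - 2*k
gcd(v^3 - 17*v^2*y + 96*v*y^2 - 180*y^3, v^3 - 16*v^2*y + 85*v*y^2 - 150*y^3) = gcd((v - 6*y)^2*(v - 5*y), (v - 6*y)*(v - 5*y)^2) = v^2 - 11*v*y + 30*y^2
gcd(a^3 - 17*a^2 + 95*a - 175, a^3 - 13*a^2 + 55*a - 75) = a^2 - 10*a + 25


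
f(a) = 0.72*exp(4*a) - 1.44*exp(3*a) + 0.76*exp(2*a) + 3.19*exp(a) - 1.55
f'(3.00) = 434405.76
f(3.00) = 105884.14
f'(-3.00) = 0.16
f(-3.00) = -1.39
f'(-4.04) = 0.06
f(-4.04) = -1.49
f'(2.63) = 95501.99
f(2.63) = 23018.92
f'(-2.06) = 0.42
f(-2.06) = -1.13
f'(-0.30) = 2.31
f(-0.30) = 0.86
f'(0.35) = 6.92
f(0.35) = 3.31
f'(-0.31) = 2.29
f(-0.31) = 0.84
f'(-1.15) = 1.05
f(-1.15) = -0.50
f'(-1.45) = 0.78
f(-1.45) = -0.78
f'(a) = 2.88*exp(4*a) - 4.32*exp(3*a) + 1.52*exp(2*a) + 3.19*exp(a) = (2.88*exp(3*a) - 4.32*exp(2*a) + 1.52*exp(a) + 3.19)*exp(a)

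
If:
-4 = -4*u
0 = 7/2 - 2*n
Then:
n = 7/4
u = 1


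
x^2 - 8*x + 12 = (x - 6)*(x - 2)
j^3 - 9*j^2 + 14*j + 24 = (j - 6)*(j - 4)*(j + 1)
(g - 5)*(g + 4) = g^2 - g - 20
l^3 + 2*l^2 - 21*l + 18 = (l - 3)*(l - 1)*(l + 6)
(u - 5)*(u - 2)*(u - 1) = u^3 - 8*u^2 + 17*u - 10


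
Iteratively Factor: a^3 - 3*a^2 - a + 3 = (a - 1)*(a^2 - 2*a - 3) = (a - 3)*(a - 1)*(a + 1)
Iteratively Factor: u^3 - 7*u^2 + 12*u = (u)*(u^2 - 7*u + 12) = u*(u - 4)*(u - 3)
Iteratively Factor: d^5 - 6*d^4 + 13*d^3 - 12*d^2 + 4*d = (d)*(d^4 - 6*d^3 + 13*d^2 - 12*d + 4) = d*(d - 2)*(d^3 - 4*d^2 + 5*d - 2) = d*(d - 2)^2*(d^2 - 2*d + 1) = d*(d - 2)^2*(d - 1)*(d - 1)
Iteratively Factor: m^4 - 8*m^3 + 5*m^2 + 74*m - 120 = (m - 5)*(m^3 - 3*m^2 - 10*m + 24) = (m - 5)*(m - 2)*(m^2 - m - 12) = (m - 5)*(m - 4)*(m - 2)*(m + 3)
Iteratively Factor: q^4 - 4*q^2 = (q)*(q^3 - 4*q) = q*(q - 2)*(q^2 + 2*q) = q^2*(q - 2)*(q + 2)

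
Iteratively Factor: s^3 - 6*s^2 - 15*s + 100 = (s + 4)*(s^2 - 10*s + 25) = (s - 5)*(s + 4)*(s - 5)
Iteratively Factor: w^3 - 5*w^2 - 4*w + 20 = (w + 2)*(w^2 - 7*w + 10) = (w - 2)*(w + 2)*(w - 5)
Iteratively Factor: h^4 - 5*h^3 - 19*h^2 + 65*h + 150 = (h + 3)*(h^3 - 8*h^2 + 5*h + 50) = (h + 2)*(h + 3)*(h^2 - 10*h + 25) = (h - 5)*(h + 2)*(h + 3)*(h - 5)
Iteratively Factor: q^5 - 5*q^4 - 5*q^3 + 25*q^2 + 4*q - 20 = (q + 2)*(q^4 - 7*q^3 + 9*q^2 + 7*q - 10) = (q - 1)*(q + 2)*(q^3 - 6*q^2 + 3*q + 10) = (q - 5)*(q - 1)*(q + 2)*(q^2 - q - 2) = (q - 5)*(q - 2)*(q - 1)*(q + 2)*(q + 1)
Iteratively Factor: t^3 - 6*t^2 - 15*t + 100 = (t - 5)*(t^2 - t - 20) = (t - 5)^2*(t + 4)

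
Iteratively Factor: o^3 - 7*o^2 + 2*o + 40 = (o - 4)*(o^2 - 3*o - 10) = (o - 4)*(o + 2)*(o - 5)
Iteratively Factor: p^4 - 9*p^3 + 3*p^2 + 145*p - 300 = (p - 3)*(p^3 - 6*p^2 - 15*p + 100) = (p - 3)*(p + 4)*(p^2 - 10*p + 25) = (p - 5)*(p - 3)*(p + 4)*(p - 5)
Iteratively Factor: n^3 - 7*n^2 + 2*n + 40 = (n - 5)*(n^2 - 2*n - 8) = (n - 5)*(n - 4)*(n + 2)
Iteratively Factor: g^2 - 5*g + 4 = (g - 1)*(g - 4)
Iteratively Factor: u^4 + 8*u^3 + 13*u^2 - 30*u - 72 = (u + 3)*(u^3 + 5*u^2 - 2*u - 24) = (u - 2)*(u + 3)*(u^2 + 7*u + 12) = (u - 2)*(u + 3)^2*(u + 4)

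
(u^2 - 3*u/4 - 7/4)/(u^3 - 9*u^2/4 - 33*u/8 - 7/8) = 2*(4*u - 7)/(8*u^2 - 26*u - 7)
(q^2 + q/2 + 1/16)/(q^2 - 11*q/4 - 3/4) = (q + 1/4)/(q - 3)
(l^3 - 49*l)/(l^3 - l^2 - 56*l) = (l - 7)/(l - 8)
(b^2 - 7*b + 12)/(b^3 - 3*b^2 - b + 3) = (b - 4)/(b^2 - 1)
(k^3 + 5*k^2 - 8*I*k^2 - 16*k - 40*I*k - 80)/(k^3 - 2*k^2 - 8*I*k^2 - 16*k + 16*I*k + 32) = (k + 5)/(k - 2)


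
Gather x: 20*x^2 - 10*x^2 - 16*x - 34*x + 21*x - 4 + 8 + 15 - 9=10*x^2 - 29*x + 10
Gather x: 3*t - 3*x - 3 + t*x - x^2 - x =3*t - x^2 + x*(t - 4) - 3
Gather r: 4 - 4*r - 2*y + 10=-4*r - 2*y + 14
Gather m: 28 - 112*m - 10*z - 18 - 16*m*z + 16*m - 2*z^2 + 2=m*(-16*z - 96) - 2*z^2 - 10*z + 12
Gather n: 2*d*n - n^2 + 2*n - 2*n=2*d*n - n^2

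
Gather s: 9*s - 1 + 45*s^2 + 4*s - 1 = 45*s^2 + 13*s - 2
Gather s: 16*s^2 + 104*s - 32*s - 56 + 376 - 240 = 16*s^2 + 72*s + 80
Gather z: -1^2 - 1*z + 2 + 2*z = z + 1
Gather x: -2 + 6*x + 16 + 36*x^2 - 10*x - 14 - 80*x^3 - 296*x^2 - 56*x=-80*x^3 - 260*x^2 - 60*x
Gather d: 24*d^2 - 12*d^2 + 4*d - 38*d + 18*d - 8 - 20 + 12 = 12*d^2 - 16*d - 16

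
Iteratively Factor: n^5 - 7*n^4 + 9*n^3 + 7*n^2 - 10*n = (n + 1)*(n^4 - 8*n^3 + 17*n^2 - 10*n) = n*(n + 1)*(n^3 - 8*n^2 + 17*n - 10) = n*(n - 1)*(n + 1)*(n^2 - 7*n + 10) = n*(n - 5)*(n - 1)*(n + 1)*(n - 2)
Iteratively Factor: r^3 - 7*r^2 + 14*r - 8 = (r - 1)*(r^2 - 6*r + 8) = (r - 4)*(r - 1)*(r - 2)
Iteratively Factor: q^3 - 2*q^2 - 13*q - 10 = (q + 1)*(q^2 - 3*q - 10) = (q + 1)*(q + 2)*(q - 5)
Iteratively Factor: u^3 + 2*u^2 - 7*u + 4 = (u - 1)*(u^2 + 3*u - 4) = (u - 1)^2*(u + 4)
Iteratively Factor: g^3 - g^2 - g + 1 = (g + 1)*(g^2 - 2*g + 1) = (g - 1)*(g + 1)*(g - 1)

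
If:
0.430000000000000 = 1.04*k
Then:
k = 0.41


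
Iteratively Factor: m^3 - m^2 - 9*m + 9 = (m + 3)*(m^2 - 4*m + 3) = (m - 3)*(m + 3)*(m - 1)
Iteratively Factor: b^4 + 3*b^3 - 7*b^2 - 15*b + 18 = (b - 2)*(b^3 + 5*b^2 + 3*b - 9) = (b - 2)*(b + 3)*(b^2 + 2*b - 3) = (b - 2)*(b + 3)^2*(b - 1)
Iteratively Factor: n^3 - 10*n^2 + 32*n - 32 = (n - 4)*(n^2 - 6*n + 8) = (n - 4)*(n - 2)*(n - 4)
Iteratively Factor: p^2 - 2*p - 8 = (p + 2)*(p - 4)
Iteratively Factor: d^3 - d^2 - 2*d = (d + 1)*(d^2 - 2*d) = d*(d + 1)*(d - 2)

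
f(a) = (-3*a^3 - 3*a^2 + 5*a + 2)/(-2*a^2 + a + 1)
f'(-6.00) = 1.52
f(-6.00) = -6.65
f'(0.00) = 3.00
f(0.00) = 2.00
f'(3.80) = 1.56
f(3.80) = 7.76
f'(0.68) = 4.96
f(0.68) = 4.06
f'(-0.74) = 6.67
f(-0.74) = 2.55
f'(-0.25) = 6.38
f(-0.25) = 0.98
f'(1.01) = 3334.96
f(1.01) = -29.76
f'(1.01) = 3334.96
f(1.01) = -29.76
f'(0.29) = 2.63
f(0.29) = 2.79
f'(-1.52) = 1.83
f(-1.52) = 0.39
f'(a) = (4*a - 1)*(-3*a^3 - 3*a^2 + 5*a + 2)/(-2*a^2 + a + 1)^2 + (-9*a^2 - 6*a + 5)/(-2*a^2 + a + 1)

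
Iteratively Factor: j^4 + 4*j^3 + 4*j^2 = (j)*(j^3 + 4*j^2 + 4*j) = j*(j + 2)*(j^2 + 2*j) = j*(j + 2)^2*(j)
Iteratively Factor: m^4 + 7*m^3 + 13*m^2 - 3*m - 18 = (m + 3)*(m^3 + 4*m^2 + m - 6) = (m - 1)*(m + 3)*(m^2 + 5*m + 6) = (m - 1)*(m + 2)*(m + 3)*(m + 3)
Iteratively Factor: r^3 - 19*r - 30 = (r + 2)*(r^2 - 2*r - 15) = (r - 5)*(r + 2)*(r + 3)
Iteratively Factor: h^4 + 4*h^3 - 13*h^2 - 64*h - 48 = (h + 3)*(h^3 + h^2 - 16*h - 16) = (h + 1)*(h + 3)*(h^2 - 16) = (h + 1)*(h + 3)*(h + 4)*(h - 4)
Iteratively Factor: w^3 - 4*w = (w)*(w^2 - 4) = w*(w + 2)*(w - 2)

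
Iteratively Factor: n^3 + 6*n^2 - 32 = (n - 2)*(n^2 + 8*n + 16) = (n - 2)*(n + 4)*(n + 4)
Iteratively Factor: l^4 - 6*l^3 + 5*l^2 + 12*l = (l)*(l^3 - 6*l^2 + 5*l + 12) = l*(l - 4)*(l^2 - 2*l - 3) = l*(l - 4)*(l + 1)*(l - 3)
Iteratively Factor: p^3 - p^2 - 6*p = (p - 3)*(p^2 + 2*p) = p*(p - 3)*(p + 2)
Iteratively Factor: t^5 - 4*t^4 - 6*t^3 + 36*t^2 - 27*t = (t - 3)*(t^4 - t^3 - 9*t^2 + 9*t) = (t - 3)*(t - 1)*(t^3 - 9*t) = (t - 3)*(t - 1)*(t + 3)*(t^2 - 3*t) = t*(t - 3)*(t - 1)*(t + 3)*(t - 3)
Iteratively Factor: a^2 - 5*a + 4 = (a - 4)*(a - 1)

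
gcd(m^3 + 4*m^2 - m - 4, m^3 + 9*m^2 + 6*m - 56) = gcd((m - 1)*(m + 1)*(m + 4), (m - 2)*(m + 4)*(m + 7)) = m + 4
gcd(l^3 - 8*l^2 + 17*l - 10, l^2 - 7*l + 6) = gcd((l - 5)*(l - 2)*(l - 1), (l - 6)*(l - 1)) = l - 1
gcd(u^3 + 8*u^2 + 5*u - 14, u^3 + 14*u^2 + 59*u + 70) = u^2 + 9*u + 14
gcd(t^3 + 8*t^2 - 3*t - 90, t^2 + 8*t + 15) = t + 5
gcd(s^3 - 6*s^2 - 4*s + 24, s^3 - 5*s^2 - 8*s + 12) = s^2 - 4*s - 12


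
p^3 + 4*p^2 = p^2*(p + 4)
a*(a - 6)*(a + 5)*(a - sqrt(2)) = a^4 - sqrt(2)*a^3 - a^3 - 30*a^2 + sqrt(2)*a^2 + 30*sqrt(2)*a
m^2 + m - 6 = (m - 2)*(m + 3)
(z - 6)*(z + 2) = z^2 - 4*z - 12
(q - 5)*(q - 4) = q^2 - 9*q + 20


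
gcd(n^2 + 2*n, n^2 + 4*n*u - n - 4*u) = 1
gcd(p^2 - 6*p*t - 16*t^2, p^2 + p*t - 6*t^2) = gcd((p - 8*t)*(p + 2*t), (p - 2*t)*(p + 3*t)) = 1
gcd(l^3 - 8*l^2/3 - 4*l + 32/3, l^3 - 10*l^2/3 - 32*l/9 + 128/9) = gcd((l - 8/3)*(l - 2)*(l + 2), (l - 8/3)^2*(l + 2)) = l^2 - 2*l/3 - 16/3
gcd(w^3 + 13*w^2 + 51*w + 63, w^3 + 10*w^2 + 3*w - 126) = w + 7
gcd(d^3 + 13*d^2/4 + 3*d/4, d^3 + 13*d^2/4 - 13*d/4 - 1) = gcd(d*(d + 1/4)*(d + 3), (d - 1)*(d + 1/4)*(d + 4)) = d + 1/4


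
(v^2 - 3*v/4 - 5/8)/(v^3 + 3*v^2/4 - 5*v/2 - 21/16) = 2*(4*v - 5)/(8*v^2 + 2*v - 21)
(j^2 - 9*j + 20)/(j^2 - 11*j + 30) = (j - 4)/(j - 6)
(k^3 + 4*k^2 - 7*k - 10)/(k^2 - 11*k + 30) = (k^3 + 4*k^2 - 7*k - 10)/(k^2 - 11*k + 30)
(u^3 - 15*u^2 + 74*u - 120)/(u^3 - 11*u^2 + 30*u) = (u - 4)/u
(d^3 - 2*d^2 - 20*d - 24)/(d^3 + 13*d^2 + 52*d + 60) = (d^2 - 4*d - 12)/(d^2 + 11*d + 30)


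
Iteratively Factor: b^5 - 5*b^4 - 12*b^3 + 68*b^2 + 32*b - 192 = (b + 3)*(b^4 - 8*b^3 + 12*b^2 + 32*b - 64) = (b + 2)*(b + 3)*(b^3 - 10*b^2 + 32*b - 32) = (b - 2)*(b + 2)*(b + 3)*(b^2 - 8*b + 16) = (b - 4)*(b - 2)*(b + 2)*(b + 3)*(b - 4)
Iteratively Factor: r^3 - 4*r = (r + 2)*(r^2 - 2*r) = (r - 2)*(r + 2)*(r)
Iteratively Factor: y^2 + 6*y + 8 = (y + 2)*(y + 4)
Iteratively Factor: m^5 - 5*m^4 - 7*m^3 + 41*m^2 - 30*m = (m - 1)*(m^4 - 4*m^3 - 11*m^2 + 30*m) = m*(m - 1)*(m^3 - 4*m^2 - 11*m + 30) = m*(m - 5)*(m - 1)*(m^2 + m - 6) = m*(m - 5)*(m - 2)*(m - 1)*(m + 3)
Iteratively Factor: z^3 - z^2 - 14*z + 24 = (z - 3)*(z^2 + 2*z - 8) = (z - 3)*(z - 2)*(z + 4)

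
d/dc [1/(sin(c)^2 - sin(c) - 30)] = (1 - 2*sin(c))*cos(c)/(sin(c) + cos(c)^2 + 29)^2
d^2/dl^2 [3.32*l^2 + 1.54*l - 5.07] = 6.64000000000000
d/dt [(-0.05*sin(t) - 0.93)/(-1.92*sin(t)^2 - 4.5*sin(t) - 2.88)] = (-3.5712*sin(t) + 0.048*cos(2*t) - 4.089)*cos(t)/(1.92*sin(t)^2 + 4.5*sin(t) + 2.88)^2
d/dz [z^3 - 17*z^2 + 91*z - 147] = 3*z^2 - 34*z + 91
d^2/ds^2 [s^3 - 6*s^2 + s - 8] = 6*s - 12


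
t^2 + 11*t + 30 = (t + 5)*(t + 6)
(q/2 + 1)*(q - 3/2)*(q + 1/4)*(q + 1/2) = q^4/2 + 5*q^3/8 - 5*q^2/4 - 35*q/32 - 3/16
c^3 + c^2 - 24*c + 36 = (c - 3)*(c - 2)*(c + 6)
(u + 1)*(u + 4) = u^2 + 5*u + 4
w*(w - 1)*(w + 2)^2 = w^4 + 3*w^3 - 4*w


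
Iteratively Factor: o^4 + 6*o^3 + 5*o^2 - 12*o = (o - 1)*(o^3 + 7*o^2 + 12*o) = o*(o - 1)*(o^2 + 7*o + 12) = o*(o - 1)*(o + 3)*(o + 4)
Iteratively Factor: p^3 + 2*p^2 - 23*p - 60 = (p + 3)*(p^2 - p - 20) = (p - 5)*(p + 3)*(p + 4)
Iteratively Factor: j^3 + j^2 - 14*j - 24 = (j + 2)*(j^2 - j - 12) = (j + 2)*(j + 3)*(j - 4)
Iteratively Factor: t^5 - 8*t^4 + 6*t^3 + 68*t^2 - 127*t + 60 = (t - 1)*(t^4 - 7*t^3 - t^2 + 67*t - 60) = (t - 4)*(t - 1)*(t^3 - 3*t^2 - 13*t + 15) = (t - 4)*(t - 1)^2*(t^2 - 2*t - 15) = (t - 4)*(t - 1)^2*(t + 3)*(t - 5)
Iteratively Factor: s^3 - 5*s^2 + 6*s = (s)*(s^2 - 5*s + 6) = s*(s - 2)*(s - 3)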